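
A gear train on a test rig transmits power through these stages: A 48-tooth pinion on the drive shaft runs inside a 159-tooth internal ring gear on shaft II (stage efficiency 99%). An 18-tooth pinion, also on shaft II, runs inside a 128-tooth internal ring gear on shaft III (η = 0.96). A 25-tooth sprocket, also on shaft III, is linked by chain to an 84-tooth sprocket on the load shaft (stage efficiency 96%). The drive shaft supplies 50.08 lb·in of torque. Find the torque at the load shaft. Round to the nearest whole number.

Internal gear: ratio = 159/48 = 3.3125; torque at shaft II = 50.08 × 3.3125 × 0.99 = 164.23 lb·in.
Internal gear: ratio = 128/18 = 7.1111; torque at shaft III = 164.23 × 7.1111 × 0.96 = 1121.2 lb·in.
Chain: ratio = 84/25 = 3.36; torque at the load shaft = 1121.2 × 3.36 × 0.96 = 3616.4 lb·in.

3616 lb·in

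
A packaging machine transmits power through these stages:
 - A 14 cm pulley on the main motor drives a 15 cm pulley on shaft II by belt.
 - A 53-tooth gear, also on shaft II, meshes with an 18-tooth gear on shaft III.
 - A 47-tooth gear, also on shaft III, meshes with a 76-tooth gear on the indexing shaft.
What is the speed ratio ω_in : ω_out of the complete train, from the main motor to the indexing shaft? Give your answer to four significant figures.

Each stage contributes driven/driver: belt 15/14 = 1.0714, gear mesh 18/53 = 0.33962, gear mesh 76/47 = 1.617.
Overall: 1.0714 × 0.33962 × 1.617 = 0.5884.

0.5884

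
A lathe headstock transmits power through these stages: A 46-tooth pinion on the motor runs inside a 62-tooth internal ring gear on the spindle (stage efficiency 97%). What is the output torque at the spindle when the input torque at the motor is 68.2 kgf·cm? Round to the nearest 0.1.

89.2 kgf·cm

internal gear 62/46 = 1.3478 → τ = 68.2·1.3478·0.97 = 89.164 kgf·cm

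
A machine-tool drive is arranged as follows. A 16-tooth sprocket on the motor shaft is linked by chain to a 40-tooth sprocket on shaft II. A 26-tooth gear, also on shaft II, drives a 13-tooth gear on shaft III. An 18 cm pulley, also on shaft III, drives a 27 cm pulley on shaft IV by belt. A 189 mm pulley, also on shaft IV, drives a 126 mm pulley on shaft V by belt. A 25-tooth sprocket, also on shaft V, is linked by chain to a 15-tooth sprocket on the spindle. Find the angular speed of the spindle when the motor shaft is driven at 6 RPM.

chain 40/16 = 2.5 → 6/2.5 = 2.4 RPM
gear mesh 13/26 = 0.5 → 2.4/0.5 = 4.8 RPM
belt 27/18 = 1.5 → 4.8/1.5 = 3.2 RPM
belt 126/189 = 0.66667 → 3.2/0.66667 = 4.8 RPM
chain 15/25 = 0.6 → 4.8/0.6 = 8 RPM

8 RPM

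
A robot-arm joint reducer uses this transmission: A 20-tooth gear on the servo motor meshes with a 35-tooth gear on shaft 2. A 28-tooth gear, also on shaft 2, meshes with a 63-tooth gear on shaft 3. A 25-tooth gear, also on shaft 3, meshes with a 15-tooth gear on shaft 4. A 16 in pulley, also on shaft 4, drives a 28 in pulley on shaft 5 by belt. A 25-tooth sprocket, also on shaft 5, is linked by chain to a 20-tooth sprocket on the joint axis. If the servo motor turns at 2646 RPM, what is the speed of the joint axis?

gear mesh 35/20 = 1.75 → 2646/1.75 = 1512 RPM
gear mesh 63/28 = 2.25 → 1512/2.25 = 672 RPM
gear mesh 15/25 = 0.6 → 672/0.6 = 1120 RPM
belt 28/16 = 1.75 → 1120/1.75 = 640 RPM
chain 20/25 = 0.8 → 640/0.8 = 800 RPM

800 RPM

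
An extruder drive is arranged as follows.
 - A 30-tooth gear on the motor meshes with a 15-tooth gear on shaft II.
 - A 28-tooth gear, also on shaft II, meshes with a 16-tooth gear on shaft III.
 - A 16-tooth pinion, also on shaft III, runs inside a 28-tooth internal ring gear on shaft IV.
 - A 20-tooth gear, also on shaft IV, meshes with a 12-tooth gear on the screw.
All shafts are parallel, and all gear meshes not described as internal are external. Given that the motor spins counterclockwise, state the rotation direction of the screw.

clockwise

the motor → shaft II: external mesh, 1 reversal → CW.
shaft II → shaft III: external mesh, 1 reversal → CCW.
shaft III → shaft IV: internal mesh, same direction → CCW.
shaft IV → the screw: external mesh, 1 reversal → CW.
3 reversals in total — an odd number — so the screw turns opposite to the motor.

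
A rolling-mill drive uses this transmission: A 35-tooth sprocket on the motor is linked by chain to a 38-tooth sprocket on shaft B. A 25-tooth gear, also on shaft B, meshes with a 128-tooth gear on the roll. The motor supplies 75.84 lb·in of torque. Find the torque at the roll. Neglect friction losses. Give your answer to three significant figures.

After the chain (38/35): 75.84 × 1.0857 = 82.341 lb·in
After the gear mesh (128/25): 82.341 × 5.12 = 421.58 lb·in

422 lb·in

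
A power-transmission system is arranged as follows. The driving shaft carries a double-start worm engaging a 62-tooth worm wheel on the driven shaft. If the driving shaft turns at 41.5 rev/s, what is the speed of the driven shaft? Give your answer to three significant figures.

1.34 rev/s

Worm: ratio = 62/2 = 31, so the driven shaft turns at 41.5 / 31 = 1.3387 rev/s.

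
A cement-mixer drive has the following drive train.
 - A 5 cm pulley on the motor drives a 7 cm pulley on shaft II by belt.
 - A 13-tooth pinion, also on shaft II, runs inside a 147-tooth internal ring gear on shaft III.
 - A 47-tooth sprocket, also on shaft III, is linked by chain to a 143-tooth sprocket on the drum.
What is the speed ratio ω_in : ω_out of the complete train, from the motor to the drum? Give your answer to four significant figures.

Each stage contributes driven/driver: belt 7/5 = 1.4, internal gear 147/13 = 11.308, chain 143/47 = 3.0426.
Overall: 1.4 × 11.308 × 3.0426 = 48.166.

48.17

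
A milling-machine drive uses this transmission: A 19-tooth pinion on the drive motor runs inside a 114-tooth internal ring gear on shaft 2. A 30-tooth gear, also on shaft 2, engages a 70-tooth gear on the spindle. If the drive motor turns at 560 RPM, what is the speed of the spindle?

internal gear 114/19 = 6 → 560/6 = 93.333 RPM
gear mesh 70/30 = 2.3333 → 93.333/2.3333 = 40 RPM

40 RPM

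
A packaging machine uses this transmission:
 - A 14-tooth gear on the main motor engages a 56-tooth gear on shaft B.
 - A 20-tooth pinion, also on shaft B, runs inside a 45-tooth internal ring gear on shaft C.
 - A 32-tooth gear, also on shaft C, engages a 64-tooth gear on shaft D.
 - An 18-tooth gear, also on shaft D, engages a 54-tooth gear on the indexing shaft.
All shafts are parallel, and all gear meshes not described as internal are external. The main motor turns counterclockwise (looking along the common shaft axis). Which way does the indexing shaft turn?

the main motor → shaft B: external mesh, 1 reversal → CW.
shaft B → shaft C: internal mesh, same direction → CW.
shaft C → shaft D: external mesh, 1 reversal → CCW.
shaft D → the indexing shaft: external mesh, 1 reversal → CW.
3 reversals in total — an odd number — so the indexing shaft turns opposite to the main motor.

clockwise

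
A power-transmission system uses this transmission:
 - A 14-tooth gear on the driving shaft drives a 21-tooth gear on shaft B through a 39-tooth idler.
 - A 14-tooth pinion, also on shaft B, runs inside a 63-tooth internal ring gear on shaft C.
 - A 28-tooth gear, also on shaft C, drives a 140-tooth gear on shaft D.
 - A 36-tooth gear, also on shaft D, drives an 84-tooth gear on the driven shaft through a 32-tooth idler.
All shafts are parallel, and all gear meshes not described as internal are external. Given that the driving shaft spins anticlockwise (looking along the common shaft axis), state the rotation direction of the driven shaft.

the driving shaft → shaft B: driver → idler → driven is 2 external meshes, 2 reversals → CCW.
shaft B → shaft C: internal mesh, same direction → CCW.
shaft C → shaft D: external mesh, 1 reversal → CW.
shaft D → the driven shaft: driver → idler → driven is 2 external meshes, 2 reversals → CW.
5 reversals in total — an odd number — so the driven shaft turns opposite to the driving shaft.

clockwise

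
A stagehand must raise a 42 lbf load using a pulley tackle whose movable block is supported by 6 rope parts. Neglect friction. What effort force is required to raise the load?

7 lbf

Block-and-tackle MA = number of supporting rope parts = 6.
Effort = load / MA = 42 / 6 = 7 lbf.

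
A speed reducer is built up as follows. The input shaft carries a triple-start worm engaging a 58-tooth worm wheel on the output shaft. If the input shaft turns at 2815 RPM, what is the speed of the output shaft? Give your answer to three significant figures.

worm 58/3 = 19.333 → 2815/19.333 = 145.6 RPM

146 RPM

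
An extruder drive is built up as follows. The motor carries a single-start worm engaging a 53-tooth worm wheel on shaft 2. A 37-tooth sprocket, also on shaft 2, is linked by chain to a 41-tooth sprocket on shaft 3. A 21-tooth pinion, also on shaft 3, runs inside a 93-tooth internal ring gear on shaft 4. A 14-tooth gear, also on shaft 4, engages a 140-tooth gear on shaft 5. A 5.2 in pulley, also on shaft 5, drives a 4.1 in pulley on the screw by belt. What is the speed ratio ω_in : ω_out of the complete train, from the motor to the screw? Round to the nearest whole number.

2051

Each stage contributes driven/driver: worm 53/1 = 53, chain 41/37 = 1.1081, internal gear 93/21 = 4.4286, gear mesh 140/14 = 10, belt 4.1/5.2 = 0.78846.
Overall: 53 × 1.1081 × 4.4286 × 10 × 0.78846 = 2050.7.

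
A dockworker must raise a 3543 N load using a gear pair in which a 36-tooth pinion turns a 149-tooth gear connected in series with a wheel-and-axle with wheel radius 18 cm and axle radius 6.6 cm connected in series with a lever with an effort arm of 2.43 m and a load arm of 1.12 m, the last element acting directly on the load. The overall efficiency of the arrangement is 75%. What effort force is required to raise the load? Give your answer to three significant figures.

193 N

Gear pair MA = 149/36 = 4.1389.
Wheel-and-axle MA = R/r = 18/6.6 = 2.7273.
Lever MA = effort arm / load arm = 2.43/1.12 = 2.1696.
Combined ideal MA = 4.1389 × 2.7273 × 2.1696 = 24.491.
Actual MA = 24.491 × 0.75 = 18.368.
Effort = load / actual MA = 3543 / 18.368 = 192.89 N.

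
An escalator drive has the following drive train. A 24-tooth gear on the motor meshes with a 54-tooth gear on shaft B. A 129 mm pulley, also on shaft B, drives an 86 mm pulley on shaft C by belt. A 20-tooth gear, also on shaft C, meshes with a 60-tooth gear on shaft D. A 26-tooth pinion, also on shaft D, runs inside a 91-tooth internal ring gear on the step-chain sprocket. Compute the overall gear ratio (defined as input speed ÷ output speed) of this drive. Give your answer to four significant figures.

15.75

Each stage contributes driven/driver: gear mesh 54/24 = 2.25, belt 86/129 = 0.66667, gear mesh 60/20 = 3, internal gear 91/26 = 3.5.
Overall: 2.25 × 0.66667 × 3 × 3.5 = 15.75.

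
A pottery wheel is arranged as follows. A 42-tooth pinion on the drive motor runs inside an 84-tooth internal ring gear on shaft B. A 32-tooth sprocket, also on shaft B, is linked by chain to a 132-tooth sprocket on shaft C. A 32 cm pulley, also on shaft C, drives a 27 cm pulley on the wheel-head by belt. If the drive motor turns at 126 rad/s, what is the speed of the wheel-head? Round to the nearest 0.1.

18.1 rad/s

internal gear 84/42 = 2 → 126/2 = 63 rad/s
chain 132/32 = 4.125 → 63/4.125 = 15.273 rad/s
belt 27/32 = 0.84375 → 15.273/0.84375 = 18.101 rad/s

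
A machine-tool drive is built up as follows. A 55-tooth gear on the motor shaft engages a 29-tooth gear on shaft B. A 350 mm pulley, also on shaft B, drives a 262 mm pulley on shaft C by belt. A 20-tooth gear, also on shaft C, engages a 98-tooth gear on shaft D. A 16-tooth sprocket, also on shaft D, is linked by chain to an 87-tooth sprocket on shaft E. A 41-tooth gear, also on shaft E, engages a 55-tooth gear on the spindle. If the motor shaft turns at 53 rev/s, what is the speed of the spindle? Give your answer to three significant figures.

gear mesh 29/55 = 0.52727 → 53/0.52727 = 100.52 rev/s
belt 262/350 = 0.74857 → 100.52/0.74857 = 134.28 rev/s
gear mesh 98/20 = 4.9 → 134.28/4.9 = 27.404 rev/s
chain 87/16 = 5.4375 → 27.404/5.4375 = 5.0398 rev/s
gear mesh 55/41 = 1.3415 → 5.0398/1.3415 = 3.7569 rev/s

3.76 rev/s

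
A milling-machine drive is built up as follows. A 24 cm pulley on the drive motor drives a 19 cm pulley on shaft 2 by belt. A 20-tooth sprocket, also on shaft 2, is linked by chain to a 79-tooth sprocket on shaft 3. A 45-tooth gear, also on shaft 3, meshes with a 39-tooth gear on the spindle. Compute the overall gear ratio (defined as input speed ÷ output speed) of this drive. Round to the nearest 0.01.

2.71

Each stage contributes driven/driver: belt 19/24 = 0.79167, chain 79/20 = 3.95, gear mesh 39/45 = 0.86667.
Overall: 0.79167 × 3.95 × 0.86667 = 2.7101.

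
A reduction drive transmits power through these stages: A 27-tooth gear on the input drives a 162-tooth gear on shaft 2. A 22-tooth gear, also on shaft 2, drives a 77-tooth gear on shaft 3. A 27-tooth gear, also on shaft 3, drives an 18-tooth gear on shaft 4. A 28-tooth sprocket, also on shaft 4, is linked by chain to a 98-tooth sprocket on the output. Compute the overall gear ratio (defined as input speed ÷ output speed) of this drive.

Each stage contributes driven/driver: gear mesh 162/27 = 6, gear mesh 77/22 = 3.5, gear mesh 18/27 = 0.66667, chain 98/28 = 3.5.
Overall: 6 × 3.5 × 0.66667 × 3.5 = 49.

49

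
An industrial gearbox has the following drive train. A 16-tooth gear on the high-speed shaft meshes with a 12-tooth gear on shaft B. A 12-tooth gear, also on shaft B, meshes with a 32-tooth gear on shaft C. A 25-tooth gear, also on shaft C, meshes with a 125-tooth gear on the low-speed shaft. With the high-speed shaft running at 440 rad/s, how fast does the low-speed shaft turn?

44 rad/s

the high-speed shaft → shaft B (gear mesh, 12/16): 440 ÷ 0.75 = 586.67 rad/s
shaft B → shaft C (gear mesh, 32/12): 586.67 ÷ 2.6667 = 220 rad/s
shaft C → the low-speed shaft (gear mesh, 125/25): 220 ÷ 5 = 44 rad/s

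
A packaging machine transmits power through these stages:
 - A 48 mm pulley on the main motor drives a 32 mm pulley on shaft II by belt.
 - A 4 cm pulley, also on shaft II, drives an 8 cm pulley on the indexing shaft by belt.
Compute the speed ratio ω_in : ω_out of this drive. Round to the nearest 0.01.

1.33

Each stage contributes driven/driver: belt 32/48 = 0.66667, belt 8/4 = 2.
Overall: 0.66667 × 2 = 1.3333.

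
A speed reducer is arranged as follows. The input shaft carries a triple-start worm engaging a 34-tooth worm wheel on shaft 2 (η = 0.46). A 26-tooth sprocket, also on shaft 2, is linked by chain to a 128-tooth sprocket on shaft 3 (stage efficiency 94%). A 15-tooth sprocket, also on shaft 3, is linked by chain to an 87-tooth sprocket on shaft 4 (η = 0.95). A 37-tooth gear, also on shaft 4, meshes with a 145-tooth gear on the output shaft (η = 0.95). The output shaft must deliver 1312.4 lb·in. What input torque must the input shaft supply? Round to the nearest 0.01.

Overall ratio R = 11.333 × 4.9231 × 5.8 × 3.9189 = 1268.2; overall efficiency η = 0.46 × 0.94 × 0.95 × 0.95 = 0.3902.
Input torque = output torque / (R × η) = 1312.4 / (1268.2 × 0.3902) = 2.6518 lb·in.

2.65 lb·in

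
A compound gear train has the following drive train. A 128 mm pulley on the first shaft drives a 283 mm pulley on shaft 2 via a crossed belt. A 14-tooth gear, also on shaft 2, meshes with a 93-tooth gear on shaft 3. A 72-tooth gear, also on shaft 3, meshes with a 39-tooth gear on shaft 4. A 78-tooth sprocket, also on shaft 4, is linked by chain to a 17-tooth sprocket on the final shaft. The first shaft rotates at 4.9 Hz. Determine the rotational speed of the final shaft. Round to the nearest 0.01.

belt 283/128 = 2.2109 → 4.9/2.2109 = 2.2163 Hz
gear mesh 93/14 = 6.6429 → 2.2163/6.6429 = 0.33363 Hz
gear mesh 39/72 = 0.54167 → 0.33363/0.54167 = 0.61593 Hz
chain 17/78 = 0.21795 → 0.61593/0.21795 = 2.826 Hz

2.83 Hz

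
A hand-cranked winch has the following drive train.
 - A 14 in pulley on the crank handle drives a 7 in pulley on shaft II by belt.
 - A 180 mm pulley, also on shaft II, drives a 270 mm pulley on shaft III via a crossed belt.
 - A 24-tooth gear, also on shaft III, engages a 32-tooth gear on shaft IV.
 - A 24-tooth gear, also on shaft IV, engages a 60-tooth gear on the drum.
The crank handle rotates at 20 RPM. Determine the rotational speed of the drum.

belt 7/14 = 0.5 → 20/0.5 = 40 RPM
belt 270/180 = 1.5 → 40/1.5 = 26.667 RPM
gear mesh 32/24 = 1.3333 → 26.667/1.3333 = 20 RPM
gear mesh 60/24 = 2.5 → 20/2.5 = 8 RPM

8 RPM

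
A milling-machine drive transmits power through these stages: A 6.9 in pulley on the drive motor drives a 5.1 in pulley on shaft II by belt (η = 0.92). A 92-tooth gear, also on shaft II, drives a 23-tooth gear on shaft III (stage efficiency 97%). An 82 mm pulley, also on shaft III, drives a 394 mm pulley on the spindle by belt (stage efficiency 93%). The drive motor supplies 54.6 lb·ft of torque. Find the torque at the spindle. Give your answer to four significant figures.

After the belt (5.1/6.9): 54.6 × 0.73913 × 0.92 = 37.128 lb·ft
After the gear mesh (23/92): 37.128 × 0.25 × 0.97 = 9.0035 lb·ft
After the belt (394/82): 9.0035 × 4.8049 × 0.93 = 40.233 lb·ft

40.23 lb·ft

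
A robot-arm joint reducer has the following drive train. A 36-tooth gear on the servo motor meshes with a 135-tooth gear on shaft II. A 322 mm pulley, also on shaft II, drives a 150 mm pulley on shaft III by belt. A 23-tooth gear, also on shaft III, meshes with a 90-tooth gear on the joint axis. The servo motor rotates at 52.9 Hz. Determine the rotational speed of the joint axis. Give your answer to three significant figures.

7.74 Hz

gear mesh 135/36 = 3.75 → 52.9/3.75 = 14.107 Hz
belt 150/322 = 0.46584 → 14.107/0.46584 = 30.282 Hz
gear mesh 90/23 = 3.913 → 30.282/3.913 = 7.7388 Hz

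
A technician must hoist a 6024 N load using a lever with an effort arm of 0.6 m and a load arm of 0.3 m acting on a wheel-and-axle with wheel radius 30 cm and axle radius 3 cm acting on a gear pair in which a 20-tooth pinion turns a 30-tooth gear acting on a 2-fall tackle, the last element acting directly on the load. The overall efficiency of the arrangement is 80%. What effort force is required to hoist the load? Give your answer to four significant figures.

Lever MA = effort arm / load arm = 0.6/0.3 = 2.
Wheel-and-axle MA = R/r = 30/3 = 10.
Gear pair MA = 30/20 = 1.5.
Block-and-tackle MA = number of supporting rope parts = 2.
Combined ideal MA = 2 × 10 × 1.5 × 2 = 60.
Actual MA = 60 × 0.80 = 48.
Effort = load / actual MA = 6024 / 48 = 125.5 N.

125.5 N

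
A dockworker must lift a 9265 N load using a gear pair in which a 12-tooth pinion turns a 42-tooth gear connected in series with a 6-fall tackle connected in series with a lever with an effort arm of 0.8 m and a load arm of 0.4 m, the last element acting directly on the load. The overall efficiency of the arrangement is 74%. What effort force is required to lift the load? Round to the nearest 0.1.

298.1 N

Gear pair MA = 42/12 = 3.5.
Block-and-tackle MA = number of supporting rope parts = 6.
Lever MA = effort arm / load arm = 0.8/0.4 = 2.
Combined ideal MA = 3.5 × 6 × 2 = 42.
Actual MA = 42 × 0.74 = 31.08.
Effort = load / actual MA = 9265 / 31.08 = 298.1 N.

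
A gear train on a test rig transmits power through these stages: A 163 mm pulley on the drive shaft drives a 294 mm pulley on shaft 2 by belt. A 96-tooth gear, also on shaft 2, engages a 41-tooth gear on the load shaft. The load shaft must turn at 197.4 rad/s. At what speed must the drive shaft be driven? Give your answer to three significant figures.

Overall ratio R = 1.8037 × 0.42708 = 0.77032.
Required input speed = output speed × R = 197.4 × 0.77032 = 152.06 rad/s.

152 rad/s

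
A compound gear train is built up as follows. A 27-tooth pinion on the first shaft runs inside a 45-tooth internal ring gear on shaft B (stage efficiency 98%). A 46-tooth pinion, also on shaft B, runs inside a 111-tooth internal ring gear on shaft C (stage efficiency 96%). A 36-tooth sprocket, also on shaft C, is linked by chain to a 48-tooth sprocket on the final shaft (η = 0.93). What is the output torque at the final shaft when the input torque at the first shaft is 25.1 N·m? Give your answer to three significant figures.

118 N·m

internal gear 45/27 = 1.6667 → τ = 25.1·1.6667·0.98 = 40.997 N·m
internal gear 111/46 = 2.413 → τ = 40.997·2.413·0.96 = 94.97 N·m
chain 48/36 = 1.3333 → τ = 94.97·1.3333·0.93 = 117.76 N·m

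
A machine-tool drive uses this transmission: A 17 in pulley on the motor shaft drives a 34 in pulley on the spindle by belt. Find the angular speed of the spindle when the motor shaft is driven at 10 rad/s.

Belt: ratio = 34/17 = 2, so the spindle turns at 10 / 2 = 5 rad/s.

5 rad/s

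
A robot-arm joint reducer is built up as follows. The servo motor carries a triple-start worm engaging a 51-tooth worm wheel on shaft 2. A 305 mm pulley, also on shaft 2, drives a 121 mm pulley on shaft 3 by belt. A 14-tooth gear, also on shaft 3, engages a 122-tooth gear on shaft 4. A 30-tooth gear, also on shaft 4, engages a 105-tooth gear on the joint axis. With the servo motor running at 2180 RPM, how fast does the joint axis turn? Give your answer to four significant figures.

the servo motor → shaft 2 (worm, 51/3): 2180 ÷ 17 = 128.24 RPM
shaft 2 → shaft 3 (belt, 121/305): 128.24 ÷ 0.39672 = 323.24 RPM
shaft 3 → shaft 4 (gear mesh, 122/14): 323.24 ÷ 8.7143 = 37.093 RPM
shaft 4 → the joint axis (gear mesh, 105/30): 37.093 ÷ 3.5 = 10.598 RPM

10.60 RPM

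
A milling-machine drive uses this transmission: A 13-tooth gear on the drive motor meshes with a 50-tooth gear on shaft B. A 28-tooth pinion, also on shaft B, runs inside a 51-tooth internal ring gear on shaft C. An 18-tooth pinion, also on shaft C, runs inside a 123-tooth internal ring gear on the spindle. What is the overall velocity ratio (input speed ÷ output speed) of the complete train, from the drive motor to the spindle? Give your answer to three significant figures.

47.9

Each stage contributes driven/driver: gear mesh 50/13 = 3.8462, internal gear 51/28 = 1.8214, internal gear 123/18 = 6.8333.
Overall: 3.8462 × 1.8214 × 6.8333 = 47.871.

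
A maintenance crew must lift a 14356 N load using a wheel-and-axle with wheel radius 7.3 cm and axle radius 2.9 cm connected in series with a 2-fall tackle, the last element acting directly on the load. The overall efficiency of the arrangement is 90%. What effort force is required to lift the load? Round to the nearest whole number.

Wheel-and-axle MA = R/r = 7.3/2.9 = 2.5172.
Block-and-tackle MA = number of supporting rope parts = 2.
Combined ideal MA = 2.5172 × 2 = 5.0345.
Actual MA = 5.0345 × 0.90 = 4.531.
Effort = load / actual MA = 14356 / 4.531 = 3168.4 N.

3168 N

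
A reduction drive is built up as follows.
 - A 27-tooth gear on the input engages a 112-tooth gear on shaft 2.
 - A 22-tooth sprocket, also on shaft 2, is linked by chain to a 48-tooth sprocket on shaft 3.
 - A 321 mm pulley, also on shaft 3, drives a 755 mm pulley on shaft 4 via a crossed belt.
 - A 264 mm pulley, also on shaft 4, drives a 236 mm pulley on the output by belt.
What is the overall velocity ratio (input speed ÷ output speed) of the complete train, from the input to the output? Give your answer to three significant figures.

19.0

Each stage contributes driven/driver: gear mesh 112/27 = 4.1481, chain 48/22 = 2.1818, belt 755/321 = 2.352, belt 236/264 = 0.89394.
Overall: 4.1481 × 2.1818 × 2.352 × 0.89394 = 19.029.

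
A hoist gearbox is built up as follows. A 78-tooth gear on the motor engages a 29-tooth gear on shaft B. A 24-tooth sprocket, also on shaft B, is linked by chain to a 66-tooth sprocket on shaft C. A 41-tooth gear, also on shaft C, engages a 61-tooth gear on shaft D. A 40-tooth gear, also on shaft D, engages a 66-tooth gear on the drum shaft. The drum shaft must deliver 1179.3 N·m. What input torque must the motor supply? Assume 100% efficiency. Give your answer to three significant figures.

Overall ratio R = 0.37179 × 2.75 × 1.4878 × 1.65 = 2.51.
Input torque = output torque / R = 1179.3 / 2.51 = 469.85 N·m.

470 N·m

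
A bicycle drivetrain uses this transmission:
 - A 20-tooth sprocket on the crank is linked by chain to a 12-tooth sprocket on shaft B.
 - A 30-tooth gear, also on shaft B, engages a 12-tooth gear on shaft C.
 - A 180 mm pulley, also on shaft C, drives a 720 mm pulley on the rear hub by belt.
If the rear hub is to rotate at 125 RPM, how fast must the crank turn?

Overall ratio R = 0.6 × 0.4 × 4 = 0.96.
Required input speed = output speed × R = 125 × 0.96 = 120 RPM.

120 RPM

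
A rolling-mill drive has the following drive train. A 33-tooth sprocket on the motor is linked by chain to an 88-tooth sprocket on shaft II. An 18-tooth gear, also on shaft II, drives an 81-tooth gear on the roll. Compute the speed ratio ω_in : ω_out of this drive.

12

Each stage contributes driven/driver: chain 88/33 = 2.6667, gear mesh 81/18 = 4.5.
Overall: 2.6667 × 4.5 = 12.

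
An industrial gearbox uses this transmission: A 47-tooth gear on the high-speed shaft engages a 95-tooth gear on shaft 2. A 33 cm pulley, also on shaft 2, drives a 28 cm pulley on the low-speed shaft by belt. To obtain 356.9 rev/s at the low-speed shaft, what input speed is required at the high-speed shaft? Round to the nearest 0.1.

Overall ratio R = 2.0213 × 0.84848 = 1.715.
Required input speed = output speed × R = 356.9 × 1.715 = 612.09 rev/s.

612.1 rev/s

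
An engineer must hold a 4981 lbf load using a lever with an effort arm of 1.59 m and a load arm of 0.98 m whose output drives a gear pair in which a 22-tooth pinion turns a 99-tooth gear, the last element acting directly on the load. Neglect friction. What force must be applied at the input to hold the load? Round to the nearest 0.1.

Lever MA = effort arm / load arm = 1.59/0.98 = 1.6224.
Gear pair MA = 99/22 = 4.5.
Combined ideal MA = 1.6224 × 4.5 = 7.301.
Effort = load / MA = 4981 / 7.301 = 682.23 lbf.

682.2 lbf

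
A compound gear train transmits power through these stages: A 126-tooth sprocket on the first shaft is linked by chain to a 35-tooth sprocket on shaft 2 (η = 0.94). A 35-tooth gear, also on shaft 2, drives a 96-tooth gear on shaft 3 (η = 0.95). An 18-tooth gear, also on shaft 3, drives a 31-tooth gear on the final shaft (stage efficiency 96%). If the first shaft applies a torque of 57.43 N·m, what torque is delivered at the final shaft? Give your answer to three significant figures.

After the chain (35/126): 57.43 × 0.27778 × 0.94 = 14.996 N·m
After the gear mesh (96/35): 14.996 × 2.7429 × 0.95 = 39.074 N·m
After the gear mesh (31/18): 39.074 × 1.7222 × 0.96 = 64.603 N·m

64.6 N·m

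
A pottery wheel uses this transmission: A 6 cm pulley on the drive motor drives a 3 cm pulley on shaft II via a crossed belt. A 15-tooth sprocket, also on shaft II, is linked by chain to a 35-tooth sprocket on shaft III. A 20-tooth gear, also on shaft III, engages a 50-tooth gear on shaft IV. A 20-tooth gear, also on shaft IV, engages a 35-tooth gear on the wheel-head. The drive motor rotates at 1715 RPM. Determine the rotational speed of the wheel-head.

the drive motor → shaft II (belt, 3/6): 1715 ÷ 0.5 = 3430 RPM
shaft II → shaft III (chain, 35/15): 3430 ÷ 2.3333 = 1470 RPM
shaft III → shaft IV (gear mesh, 50/20): 1470 ÷ 2.5 = 588 RPM
shaft IV → the wheel-head (gear mesh, 35/20): 588 ÷ 1.75 = 336 RPM

336 RPM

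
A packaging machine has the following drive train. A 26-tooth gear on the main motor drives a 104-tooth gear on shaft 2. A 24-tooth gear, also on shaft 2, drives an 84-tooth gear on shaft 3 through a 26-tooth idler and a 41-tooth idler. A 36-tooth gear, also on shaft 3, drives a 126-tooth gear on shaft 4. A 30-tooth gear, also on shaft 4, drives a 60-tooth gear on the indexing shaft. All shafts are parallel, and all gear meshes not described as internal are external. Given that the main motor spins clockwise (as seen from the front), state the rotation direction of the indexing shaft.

the main motor → shaft 2: external mesh, 1 reversal → CCW.
shaft 2 → shaft 3: driver → idler → idler → driven is 3 external meshes, 3 reversals → CW.
shaft 3 → shaft 4: external mesh, 1 reversal → CCW.
shaft 4 → the indexing shaft: external mesh, 1 reversal → CW.
6 reversals in total — an even number — so the indexing shaft turns the same way as the main motor.

clockwise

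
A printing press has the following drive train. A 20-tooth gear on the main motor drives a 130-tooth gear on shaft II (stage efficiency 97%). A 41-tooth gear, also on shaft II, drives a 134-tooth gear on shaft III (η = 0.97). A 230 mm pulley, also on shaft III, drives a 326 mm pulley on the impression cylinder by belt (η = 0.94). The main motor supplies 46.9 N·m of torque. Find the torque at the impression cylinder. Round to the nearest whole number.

1249 N·m

gear mesh 130/20 = 6.5 → τ = 46.9·6.5·0.97 = 295.7 N·m
gear mesh 134/41 = 3.2683 → τ = 295.7·3.2683·0.97 = 937.46 N·m
belt 326/230 = 1.4174 → τ = 937.46·1.4174·0.94 = 1249 N·m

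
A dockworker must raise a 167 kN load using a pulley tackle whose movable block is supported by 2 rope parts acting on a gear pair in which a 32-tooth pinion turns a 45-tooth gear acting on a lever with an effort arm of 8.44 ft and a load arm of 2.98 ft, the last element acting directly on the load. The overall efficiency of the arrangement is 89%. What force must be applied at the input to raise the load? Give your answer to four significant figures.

Block-and-tackle MA = number of supporting rope parts = 2.
Gear pair MA = 45/32 = 1.4062.
Lever MA = effort arm / load arm = 8.44/2.98 = 2.8322.
Combined ideal MA = 2 × 1.4062 × 2.8322 = 7.9656.
Actual MA = 7.9656 × 0.89 = 7.0894.
Effort = load / actual MA = 167 / 7.0894 = 23.556 kN.

23.56 kN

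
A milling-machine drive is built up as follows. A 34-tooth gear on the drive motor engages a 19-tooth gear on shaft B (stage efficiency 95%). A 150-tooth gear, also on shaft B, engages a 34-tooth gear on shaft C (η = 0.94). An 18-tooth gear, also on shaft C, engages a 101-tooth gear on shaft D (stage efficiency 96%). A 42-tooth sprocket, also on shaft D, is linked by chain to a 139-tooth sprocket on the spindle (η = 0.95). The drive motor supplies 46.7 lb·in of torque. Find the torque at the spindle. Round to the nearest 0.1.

89.5 lb·in

After the gear mesh (19/34): 46.7 × 0.55882 × 0.95 = 24.792 lb·in
After the gear mesh (34/150): 24.792 × 0.22667 × 0.94 = 5.2824 lb·in
After the gear mesh (101/18): 5.2824 × 5.6111 × 0.96 = 28.454 lb·in
After the chain (139/42): 28.454 × 3.3095 × 0.95 = 89.462 lb·in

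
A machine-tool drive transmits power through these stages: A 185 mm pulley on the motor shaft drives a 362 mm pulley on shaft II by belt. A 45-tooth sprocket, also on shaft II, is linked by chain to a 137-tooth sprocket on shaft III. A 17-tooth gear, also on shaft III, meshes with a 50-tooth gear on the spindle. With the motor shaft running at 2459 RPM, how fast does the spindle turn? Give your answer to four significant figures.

the motor shaft → shaft II (belt, 362/185): 2459 ÷ 1.9568 = 1256.7 RPM
shaft II → shaft III (chain, 137/45): 1256.7 ÷ 3.0444 = 412.78 RPM
shaft III → the spindle (gear mesh, 50/17): 412.78 ÷ 2.9412 = 140.34 RPM

140.3 RPM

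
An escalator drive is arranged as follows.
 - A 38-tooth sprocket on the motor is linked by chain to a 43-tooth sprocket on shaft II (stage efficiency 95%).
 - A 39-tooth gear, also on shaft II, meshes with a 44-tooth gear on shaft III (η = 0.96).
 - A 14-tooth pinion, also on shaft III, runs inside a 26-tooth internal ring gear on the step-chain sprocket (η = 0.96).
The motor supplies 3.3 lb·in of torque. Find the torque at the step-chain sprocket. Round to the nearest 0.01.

Chain: ratio = 43/38 = 1.1316; torque at shaft II = 3.3 × 1.1316 × 0.95 = 3.5475 lb·in.
Gear mesh: ratio = 44/39 = 1.1282; torque at shaft III = 3.5475 × 1.1282 × 0.96 = 3.8422 lb·in.
Internal gear: ratio = 26/14 = 1.8571; torque at the step-chain sprocket = 3.8422 × 1.8571 × 0.96 = 6.8501 lb·in.

6.85 lb·in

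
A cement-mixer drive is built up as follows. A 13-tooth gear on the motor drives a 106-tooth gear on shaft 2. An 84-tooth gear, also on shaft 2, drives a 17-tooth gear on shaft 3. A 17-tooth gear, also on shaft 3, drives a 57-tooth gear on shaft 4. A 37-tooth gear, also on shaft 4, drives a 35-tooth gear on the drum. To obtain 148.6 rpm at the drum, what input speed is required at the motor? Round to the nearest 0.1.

Overall ratio R = 8.1538 × 0.20238 × 3.3529 × 0.94595 = 5.2339.
Required input speed = output speed × R = 148.6 × 5.2339 = 777.76 rpm.

777.8 rpm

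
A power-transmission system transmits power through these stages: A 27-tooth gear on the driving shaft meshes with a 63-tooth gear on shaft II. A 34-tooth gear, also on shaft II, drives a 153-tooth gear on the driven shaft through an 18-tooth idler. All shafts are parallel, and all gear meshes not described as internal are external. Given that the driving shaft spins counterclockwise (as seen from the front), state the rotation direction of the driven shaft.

the driving shaft → shaft II: external mesh, 1 reversal → CW.
shaft II → the driven shaft: driver → idler → driven is 2 external meshes, 2 reversals → CW.
3 reversals in total — an odd number — so the driven shaft turns opposite to the driving shaft.

clockwise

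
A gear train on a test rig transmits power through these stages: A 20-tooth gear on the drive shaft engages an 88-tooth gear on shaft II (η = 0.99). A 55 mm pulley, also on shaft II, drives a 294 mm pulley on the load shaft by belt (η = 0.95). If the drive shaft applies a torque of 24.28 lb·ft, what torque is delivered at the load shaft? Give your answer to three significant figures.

537 lb·ft

gear mesh 88/20 = 4.4 → τ = 24.28·4.4·0.99 = 105.76 lb·ft
belt 294/55 = 5.3455 → τ = 105.76·5.3455·0.95 = 537.09 lb·ft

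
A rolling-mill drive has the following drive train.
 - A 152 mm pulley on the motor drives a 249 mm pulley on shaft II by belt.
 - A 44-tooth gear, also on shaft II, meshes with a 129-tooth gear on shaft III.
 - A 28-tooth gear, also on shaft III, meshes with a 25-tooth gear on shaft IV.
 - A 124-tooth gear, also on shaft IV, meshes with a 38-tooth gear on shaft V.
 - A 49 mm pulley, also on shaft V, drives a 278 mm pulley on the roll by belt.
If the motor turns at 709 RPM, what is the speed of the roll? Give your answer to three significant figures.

the motor → shaft II (belt, 249/152): 709 ÷ 1.6382 = 432.8 RPM
shaft II → shaft III (gear mesh, 129/44): 432.8 ÷ 2.9318 = 147.62 RPM
shaft III → shaft IV (gear mesh, 25/28): 147.62 ÷ 0.89286 = 165.34 RPM
shaft IV → shaft V (gear mesh, 38/124): 165.34 ÷ 0.30645 = 539.52 RPM
shaft V → the roll (belt, 278/49): 539.52 ÷ 5.6735 = 95.096 RPM

95.1 RPM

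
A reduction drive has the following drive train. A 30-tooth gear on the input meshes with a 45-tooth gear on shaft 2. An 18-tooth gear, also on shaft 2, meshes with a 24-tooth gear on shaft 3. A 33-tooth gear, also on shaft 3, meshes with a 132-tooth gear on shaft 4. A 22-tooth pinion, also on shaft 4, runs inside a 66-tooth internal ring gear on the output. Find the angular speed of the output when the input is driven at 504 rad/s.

21 rad/s

Gear mesh: ratio = 45/30 = 1.5, so shaft 2 turns at 504 / 1.5 = 336 rad/s.
Gear mesh: ratio = 24/18 = 1.3333, so shaft 3 turns at 336 / 1.3333 = 252 rad/s.
Gear mesh: ratio = 132/33 = 4, so shaft 4 turns at 252 / 4 = 63 rad/s.
Internal gear: ratio = 66/22 = 3, so the output turns at 63 / 3 = 21 rad/s.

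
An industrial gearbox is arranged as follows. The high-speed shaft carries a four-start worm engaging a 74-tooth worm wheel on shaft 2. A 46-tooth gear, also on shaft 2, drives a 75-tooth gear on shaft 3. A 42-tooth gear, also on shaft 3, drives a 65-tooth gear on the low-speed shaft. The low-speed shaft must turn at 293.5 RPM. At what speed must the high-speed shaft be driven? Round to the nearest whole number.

Overall ratio R = 18.5 × 1.6304 × 1.5476 = 46.681.
Required input speed = output speed × R = 293.5 × 46.681 = 13701 RPM.

13701 RPM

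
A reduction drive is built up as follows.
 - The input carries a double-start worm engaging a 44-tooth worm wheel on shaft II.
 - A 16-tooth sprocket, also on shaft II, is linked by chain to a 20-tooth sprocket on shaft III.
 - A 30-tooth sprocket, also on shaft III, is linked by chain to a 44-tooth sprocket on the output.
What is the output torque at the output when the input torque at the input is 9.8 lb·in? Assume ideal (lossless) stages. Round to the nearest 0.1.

395.3 lb·in

After the worm (44/2): 9.8 × 22 = 215.6 lb·in
After the chain (20/16): 215.6 × 1.25 = 269.5 lb·in
After the chain (44/30): 269.5 × 1.4667 = 395.27 lb·in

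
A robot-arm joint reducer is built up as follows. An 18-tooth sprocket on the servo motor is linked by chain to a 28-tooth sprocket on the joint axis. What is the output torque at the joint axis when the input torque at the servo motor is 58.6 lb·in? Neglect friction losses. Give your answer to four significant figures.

91.16 lb·in

Chain: ratio = 28/18 = 1.5556; torque at the joint axis = 58.6 × 1.5556 = 91.156 lb·in.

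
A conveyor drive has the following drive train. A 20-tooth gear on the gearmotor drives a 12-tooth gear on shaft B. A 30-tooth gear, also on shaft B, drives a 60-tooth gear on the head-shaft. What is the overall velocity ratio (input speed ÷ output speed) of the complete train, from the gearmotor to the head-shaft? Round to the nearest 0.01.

Each stage contributes driven/driver: gear mesh 12/20 = 0.6, gear mesh 60/30 = 2.
Overall: 0.6 × 2 = 1.2.

1.20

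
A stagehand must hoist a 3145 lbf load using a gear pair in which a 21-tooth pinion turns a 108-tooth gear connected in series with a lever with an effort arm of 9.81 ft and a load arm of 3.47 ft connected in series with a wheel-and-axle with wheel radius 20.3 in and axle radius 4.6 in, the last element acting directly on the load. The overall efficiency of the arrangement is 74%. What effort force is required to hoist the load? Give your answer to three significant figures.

Gear pair MA = 108/21 = 5.1429.
Lever MA = effort arm / load arm = 9.81/3.47 = 2.8271.
Wheel-and-axle MA = R/r = 20.3/4.6 = 4.413.
Combined ideal MA = 5.1429 × 2.8271 × 4.413 = 64.163.
Actual MA = 64.163 × 0.74 = 47.48.
Effort = load / actual MA = 3145 / 47.48 = 66.238 lbf.

66.2 lbf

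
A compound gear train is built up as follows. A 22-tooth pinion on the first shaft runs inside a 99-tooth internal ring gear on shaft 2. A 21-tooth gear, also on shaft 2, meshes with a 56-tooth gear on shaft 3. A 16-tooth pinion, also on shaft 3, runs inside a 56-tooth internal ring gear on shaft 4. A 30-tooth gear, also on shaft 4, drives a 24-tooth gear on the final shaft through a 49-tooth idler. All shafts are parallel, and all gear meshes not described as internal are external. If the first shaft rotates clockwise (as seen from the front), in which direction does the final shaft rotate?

the first shaft → shaft 2: internal mesh, same direction → CW.
shaft 2 → shaft 3: external mesh, 1 reversal → CCW.
shaft 3 → shaft 4: internal mesh, same direction → CCW.
shaft 4 → the final shaft: driver → idler → driven is 2 external meshes, 2 reversals → CCW.
3 reversals in total — an odd number — so the final shaft turns opposite to the first shaft.

counterclockwise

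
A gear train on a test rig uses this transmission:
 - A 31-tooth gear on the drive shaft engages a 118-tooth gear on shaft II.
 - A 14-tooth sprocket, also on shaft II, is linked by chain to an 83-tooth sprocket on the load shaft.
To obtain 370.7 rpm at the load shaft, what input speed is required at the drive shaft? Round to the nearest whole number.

8366 rpm

Overall ratio R = 3.8065 × 5.9286 = 22.567.
Required input speed = output speed × R = 370.7 × 22.567 = 8365.5 rpm.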